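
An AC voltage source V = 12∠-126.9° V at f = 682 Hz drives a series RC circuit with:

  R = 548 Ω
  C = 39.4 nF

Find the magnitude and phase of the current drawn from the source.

Step 1 — Angular frequency: ω = 2π·f = 2π·682 = 4285 rad/s.
Step 2 — Component impedances:
  R: Z = R = 548 Ω
  C: Z = 1/(jωC) = -j/(ω·C) = 0 - j5923 Ω
Step 3 — Series combination: Z_total = R + C = 548 - j5923 Ω = 5948∠-84.7° Ω.
Step 4 — Source phasor: V = 12∠-126.9° V = -7.205 - j9.596 V.
Step 5 — Ohm's law: I = V / Z_total = (-7.205 - j9.596) / (548 - j5923) = 0.001495 - j0.001355 A.
Step 6 — Convert to polar: |I| = 0.002017 A, ∠I = -42.2°.

I = 0.002017∠-42.2° A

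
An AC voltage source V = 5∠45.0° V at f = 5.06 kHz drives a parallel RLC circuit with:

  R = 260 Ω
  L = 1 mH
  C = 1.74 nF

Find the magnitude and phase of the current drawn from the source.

Step 1 — Angular frequency: ω = 2π·f = 2π·5060 = 3.179e+04 rad/s.
Step 2 — Component impedances:
  R: Z = R = 260 Ω
  L: Z = jωL = j·3.179e+04·0.001 = 0 + j31.79 Ω
  C: Z = 1/(jωC) = -j/(ω·C) = 0 - j1.808e+04 Ω
Step 3 — Parallel combination: 1/Z_total = 1/R + 1/L + 1/C; Z_total = 3.844 + j31.38 Ω = 31.61∠83.0° Ω.
Step 4 — Source phasor: V = 5∠45.0° V = 3.536 + j3.536 V.
Step 5 — Ohm's law: I = V / Z_total = (3.536 + j3.536) / (3.844 + j31.38) = 0.1246 - j0.09741 A.
Step 6 — Convert to polar: |I| = 0.1582 A, ∠I = -38.0°.

I = 0.1582∠-38.0° A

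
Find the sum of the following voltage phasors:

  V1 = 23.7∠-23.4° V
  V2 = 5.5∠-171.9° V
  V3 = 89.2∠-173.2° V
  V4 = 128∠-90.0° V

Step 1 — Convert each phasor to rectangular form:
  V1 = 23.7·(cos(-23.4°) + j·sin(-23.4°)) = 21.75 - j9.412 V
  V2 = 5.5·(cos(-171.9°) + j·sin(-171.9°)) = -5.445 - j0.775 V
  V3 = 89.2·(cos(-173.2°) + j·sin(-173.2°)) = -88.57 - j10.56 V
  V4 = 128·(cos(-90.0°) + j·sin(-90.0°)) = 0 - j128 V
Step 2 — Sum components: V_total = -72.27 - j148.7 V.
Step 3 — Convert to polar: |V_total| = 165.4 V, ∠V_total = -115.9°.

V_total = 165.4∠-115.9° V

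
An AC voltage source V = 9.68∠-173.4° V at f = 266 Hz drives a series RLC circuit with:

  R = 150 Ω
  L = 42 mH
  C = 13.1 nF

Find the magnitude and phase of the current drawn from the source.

Step 1 — Angular frequency: ω = 2π·f = 2π·266 = 1671 rad/s.
Step 2 — Component impedances:
  R: Z = R = 150 Ω
  L: Z = jωL = j·1671·0.042 = 0 + j70.2 Ω
  C: Z = 1/(jωC) = -j/(ω·C) = 0 - j4.567e+04 Ω
Step 3 — Series combination: Z_total = R + L + C = 150 - j4.56e+04 Ω = 4.56e+04∠-89.8° Ω.
Step 4 — Source phasor: V = 9.68∠-173.4° V = -9.616 - j1.113 V.
Step 5 — Ohm's law: I = V / Z_total = (-9.616 - j1.113) / (150 - j4.56e+04) = 2.37e-05 - j0.0002109 A.
Step 6 — Convert to polar: |I| = 0.0002123 A, ∠I = -83.6°.

I = 0.0002123∠-83.6° A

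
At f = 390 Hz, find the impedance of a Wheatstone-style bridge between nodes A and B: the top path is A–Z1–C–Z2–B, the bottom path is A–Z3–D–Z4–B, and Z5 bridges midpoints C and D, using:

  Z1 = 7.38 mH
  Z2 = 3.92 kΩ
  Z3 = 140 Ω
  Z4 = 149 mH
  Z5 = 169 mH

Step 1 — Angular frequency: ω = 2π·f = 2π·390 = 2450 rad/s.
Step 2 — Component impedances:
  Z1: Z = jωL = j·2450·0.00738 = 0 + j18.08 Ω
  Z2: Z = R = 3920 Ω
  Z3: Z = R = 140 Ω
  Z4: Z = jωL = j·2450·0.149 = 0 + j365.1 Ω
  Z5: Z = jωL = j·2450·0.169 = 0 + j414.1 Ω
Step 3 — Bridge requires nodal analysis (the Z5 bridge couples midpoints C and D, so the two paths cannot be reduced to a simple series/parallel combination). Setting node B to ground and injecting 1 A at node A, the 3-node admittance system at A, C, D solves to V_A = Z_AB = 160.7 + j378.3 Ω = 411∠67.0° Ω.

Z = 160.7 + j378.3 Ω = 411∠67.0° Ω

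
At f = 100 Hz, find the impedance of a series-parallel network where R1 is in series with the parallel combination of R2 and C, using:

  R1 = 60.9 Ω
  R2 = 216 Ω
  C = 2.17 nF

Step 1 — Angular frequency: ω = 2π·f = 2π·100 = 628.3 rad/s.
Step 2 — Component impedances:
  R1: Z = R = 60.9 Ω
  R2: Z = R = 216 Ω
  C: Z = 1/(jωC) = -j/(ω·C) = 0 - j7.334e+05 Ω
Step 3 — Parallel branch: R2 || C = 1/(1/R2 + 1/C) = 216 - j0.06361 Ω.
Step 4 — Series with R1: Z_total = R1 + (R2 || C) = 276.9 - j0.06361 Ω = 276.9∠-0.0° Ω.

Z = 276.9 - j0.06361 Ω = 276.9∠-0.0° Ω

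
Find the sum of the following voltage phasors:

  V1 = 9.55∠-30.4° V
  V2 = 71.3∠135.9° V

Step 1 — Convert each phasor to rectangular form:
  V1 = 9.55·(cos(-30.4°) + j·sin(-30.4°)) = 8.237 - j4.833 V
  V2 = 71.3·(cos(135.9°) + j·sin(135.9°)) = -51.2 + j49.62 V
Step 2 — Sum components: V_total = -42.97 + j44.79 V.
Step 3 — Convert to polar: |V_total| = 62.06 V, ∠V_total = 133.8°.

V_total = 62.06∠133.8° V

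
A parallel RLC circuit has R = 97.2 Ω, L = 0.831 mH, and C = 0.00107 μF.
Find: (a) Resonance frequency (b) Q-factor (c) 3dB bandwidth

Step 1 — Resonance: ω₀ = 1/√(LC) = 1/√(0.000831·1.07e-09) = 1.06e+06 rad/s.
Step 2 — f₀ = ω₀/(2π) = 1.688e+05 Hz.
Step 3 — Parallel Q: Q = R/(ω₀L) = 97.2/(1.06e+06·0.000831) = 0.1103.
Step 4 — Bandwidth: Δω = ω₀/Q = 9.615e+06 rad/s; BW = Δω/(2π) = 1.53e+06 Hz.

(a) f₀ = 1.688e+05 Hz  (b) Q = 0.1103  (c) BW = 1.53e+06 Hz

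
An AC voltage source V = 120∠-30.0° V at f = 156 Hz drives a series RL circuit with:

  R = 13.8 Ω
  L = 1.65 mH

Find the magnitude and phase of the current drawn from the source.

Step 1 — Angular frequency: ω = 2π·f = 2π·156 = 980.2 rad/s.
Step 2 — Component impedances:
  R: Z = R = 13.8 Ω
  L: Z = jωL = j·980.2·0.00165 = 0 + j1.617 Ω
Step 3 — Series combination: Z_total = R + L = 13.8 + j1.617 Ω = 13.89∠6.7° Ω.
Step 4 — Source phasor: V = 120∠-30.0° V = 103.9 - j60 V.
Step 5 — Ohm's law: I = V / Z_total = (103.9 - j60) / (13.8 + j1.617) = 6.926 - j5.16 A.
Step 6 — Convert to polar: |I| = 8.637 A, ∠I = -36.7°.

I = 8.637∠-36.7° A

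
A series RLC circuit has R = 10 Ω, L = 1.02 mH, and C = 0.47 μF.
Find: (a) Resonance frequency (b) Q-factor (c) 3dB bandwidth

Step 1 — Resonance condition Im(Z)=0 gives ω₀ = 1/√(LC).
Step 2 — ω₀ = 1/√(0.00102·4.7e-07) = 4.567e+04 rad/s.
Step 3 — f₀ = ω₀/(2π) = 7269 Hz.
Step 4 — Series Q: Q = ω₀L/R = 4.567e+04·0.00102/10 = 4.659.
Step 5 — 3dB bandwidth: Δω = ω₀/Q = 9804 rad/s; BW = Δω/(2π) = 1560 Hz.

(a) f₀ = 7269 Hz  (b) Q = 4.659  (c) BW = 1560 Hz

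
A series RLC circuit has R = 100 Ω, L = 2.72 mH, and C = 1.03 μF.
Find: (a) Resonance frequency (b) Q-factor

Step 1 — Resonance condition Im(Z)=0 gives ω₀ = 1/√(LC).
Step 2 — ω₀ = 1/√(0.00272·1.03e-06) = 1.889e+04 rad/s.
Step 3 — f₀ = ω₀/(2π) = 3007 Hz.
Step 4 — Series Q: Q = ω₀L/R = 1.889e+04·0.00272/100 = 0.5139.

(a) f₀ = 3007 Hz  (b) Q = 0.5139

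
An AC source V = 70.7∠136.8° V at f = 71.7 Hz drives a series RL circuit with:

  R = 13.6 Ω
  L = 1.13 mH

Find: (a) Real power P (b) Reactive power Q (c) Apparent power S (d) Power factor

Step 1 — Angular frequency: ω = 2π·f = 2π·71.7 = 450.5 rad/s.
Step 2 — Component impedances:
  R: Z = R = 13.6 Ω
  L: Z = jωL = j·450.5·0.00113 = 0 + j0.5091 Ω
Step 3 — Series combination: Z_total = R + L = 13.6 + j0.5091 Ω = 13.61∠2.1° Ω.
Step 4 — Source phasor: V = 70.7∠136.8° V = -51.54 + j48.4 V.
Step 5 — Current: I = V / Z = -3.651 + j3.695 A = 5.195∠134.7° A.
Step 6 — Complex power: S = V·I* = 367 + j13.74 VA.
Step 7 — Real power: P = Re(S) = 367 W.
Step 8 — Reactive power: Q = Im(S) = 13.74 VAR.
Step 9 — Apparent power: |S| = 367.3 VA.
Step 10 — Power factor: PF = P/|S| = 0.9993 (lagging).

(a) P = 367 W  (b) Q = 13.74 VAR  (c) S = 367.3 VA  (d) PF = 0.9993 (lagging)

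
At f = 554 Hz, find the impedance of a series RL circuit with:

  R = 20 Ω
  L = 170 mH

Step 1 — Angular frequency: ω = 2π·f = 2π·554 = 3481 rad/s.
Step 2 — Component impedances:
  R: Z = R = 20 Ω
  L: Z = jωL = j·3481·0.17 = 0 + j591.8 Ω
Step 3 — Series combination: Z_total = R + L = 20 + j591.8 Ω = 592.1∠88.1° Ω.

Z = 20 + j591.8 Ω = 592.1∠88.1° Ω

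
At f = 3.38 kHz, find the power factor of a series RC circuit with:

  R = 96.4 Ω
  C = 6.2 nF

Step 1 — Angular frequency: ω = 2π·f = 2π·3380 = 2.124e+04 rad/s.
Step 2 — Component impedances:
  R: Z = R = 96.4 Ω
  C: Z = 1/(jωC) = -j/(ω·C) = 0 - j7595 Ω
Step 3 — Series combination: Z_total = R + C = 96.4 - j7595 Ω = 7595∠-89.3° Ω.
Step 4 — Power factor: PF = cos(φ) = Re(Z)/|Z| = 96.4/7595 = 0.01269.
Step 5 — Type: Im(Z) = -7595 ⇒ leading (phase φ = -89.3°).

PF = 0.01269 (leading, φ = -89.3°)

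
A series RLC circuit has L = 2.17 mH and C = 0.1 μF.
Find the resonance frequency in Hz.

Step 1 — Resonance condition Im(Z)=0 gives ω₀ = 1/√(LC).
Step 2 — ω₀ = 1/√(0.00217·1e-07) = 6.788e+04 rad/s.
Step 3 — f₀ = ω₀/(2π) = 1.08e+04 Hz.

f₀ = 1.08e+04 Hz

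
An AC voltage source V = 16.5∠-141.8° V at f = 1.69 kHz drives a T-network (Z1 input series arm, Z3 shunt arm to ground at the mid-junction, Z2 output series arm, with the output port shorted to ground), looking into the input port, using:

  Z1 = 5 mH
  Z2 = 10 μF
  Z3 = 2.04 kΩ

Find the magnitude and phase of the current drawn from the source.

Step 1 — Angular frequency: ω = 2π·f = 2π·1690 = 1.062e+04 rad/s.
Step 2 — Component impedances:
  Z1: Z = jωL = j·1.062e+04·0.005 = 0 + j53.09 Ω
  Z2: Z = 1/(jωC) = -j/(ω·C) = 0 - j9.417 Ω
  Z3: Z = R = 2040 Ω
Step 3 — With the output port shorted to ground, the output series arm Z2 runs from the junction to ground; the shunt arm Z3 also runs from the junction to ground. They appear in parallel: Z3 || Z2 = 0.04347 - j9.417 Ω.
Step 4 — Series with input arm Z1: Z_in = Z1 + (Z3 || Z2) = 0.04347 + j43.68 Ω = 43.68∠89.9° Ω.
Step 5 — Source phasor: V = 16.5∠-141.8° V = -12.97 - j10.2 V.
Step 6 — Ohm's law: I = V / Z_total = (-12.97 - j10.2) / (0.04347 + j43.68) = -0.2339 + j0.2967 A.
Step 7 — Convert to polar: |I| = 0.3778 A, ∠I = 128.3°.

I = 0.3778∠128.3° A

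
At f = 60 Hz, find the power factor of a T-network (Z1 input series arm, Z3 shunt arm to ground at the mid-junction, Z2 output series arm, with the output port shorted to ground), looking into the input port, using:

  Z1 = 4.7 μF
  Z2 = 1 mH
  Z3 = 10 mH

Step 1 — Angular frequency: ω = 2π·f = 2π·60 = 377 rad/s.
Step 2 — Component impedances:
  Z1: Z = 1/(jωC) = -j/(ω·C) = 0 - j564.4 Ω
  Z2: Z = jωL = j·377·0.001 = 0 + j0.377 Ω
  Z3: Z = jωL = j·377·0.01 = 0 + j3.77 Ω
Step 3 — With the output port shorted to ground, the output series arm Z2 runs from the junction to ground; the shunt arm Z3 also runs from the junction to ground. They appear in parallel: Z3 || Z2 = 0 + j0.3427 Ω.
Step 4 — Series with input arm Z1: Z_in = Z1 + (Z3 || Z2) = 0 - j564 Ω = 564∠-90.0° Ω.
Step 5 — Power factor: PF = cos(φ) = Re(Z)/|Z| = 0/564 = 0.
Step 6 — Type: Im(Z) = -564 ⇒ leading (phase φ = -90.0°).

PF = 0 (leading, φ = -90.0°)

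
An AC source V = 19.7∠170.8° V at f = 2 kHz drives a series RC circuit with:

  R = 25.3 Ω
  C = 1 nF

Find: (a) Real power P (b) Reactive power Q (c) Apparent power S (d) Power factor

Step 1 — Angular frequency: ω = 2π·f = 2π·2000 = 1.257e+04 rad/s.
Step 2 — Component impedances:
  R: Z = R = 25.3 Ω
  C: Z = 1/(jωC) = -j/(ω·C) = 0 - j7.958e+04 Ω
Step 3 — Series combination: Z_total = R + C = 25.3 - j7.958e+04 Ω = 7.958e+04∠-90.0° Ω.
Step 4 — Source phasor: V = 19.7∠170.8° V = -19.45 + j3.15 V.
Step 5 — Current: I = V / Z = -3.966e-05 - j0.0002444 A = 0.0002476∠-99.2° A.
Step 6 — Complex power: S = V·I* = 1.551e-06 - j0.004877 VA.
Step 7 — Real power: P = Re(S) = 1.551e-06 W.
Step 8 — Reactive power: Q = Im(S) = -0.004877 VAR.
Step 9 — Apparent power: |S| = 0.004877 VA.
Step 10 — Power factor: PF = P/|S| = 0.0003179 (leading).

(a) P = 1.551e-06 W  (b) Q = -0.004877 VAR  (c) S = 0.004877 VA  (d) PF = 0.0003179 (leading)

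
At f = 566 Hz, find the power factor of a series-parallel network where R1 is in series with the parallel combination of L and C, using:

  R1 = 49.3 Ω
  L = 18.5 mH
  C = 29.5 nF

Step 1 — Angular frequency: ω = 2π·f = 2π·566 = 3556 rad/s.
Step 2 — Component impedances:
  R1: Z = R = 49.3 Ω
  L: Z = jωL = j·3556·0.0185 = 0 + j65.79 Ω
  C: Z = 1/(jωC) = -j/(ω·C) = 0 - j9532 Ω
Step 3 — Parallel branch: L || C = 1/(1/L + 1/C) = 0 + j66.25 Ω.
Step 4 — Series with R1: Z_total = R1 + (L || C) = 49.3 + j66.25 Ω = 82.58∠53.3° Ω.
Step 5 — Power factor: PF = cos(φ) = Re(Z)/|Z| = 49.3/82.58 = 0.597.
Step 6 — Type: Im(Z) = 66.25 ⇒ lagging (phase φ = 53.3°).

PF = 0.597 (lagging, φ = 53.3°)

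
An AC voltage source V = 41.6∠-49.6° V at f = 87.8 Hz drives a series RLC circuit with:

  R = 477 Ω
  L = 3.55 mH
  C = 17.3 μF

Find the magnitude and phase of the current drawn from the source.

Step 1 — Angular frequency: ω = 2π·f = 2π·87.8 = 551.7 rad/s.
Step 2 — Component impedances:
  R: Z = R = 477 Ω
  L: Z = jωL = j·551.7·0.00355 = 0 + j1.958 Ω
  C: Z = 1/(jωC) = -j/(ω·C) = 0 - j104.8 Ω
Step 3 — Series combination: Z_total = R + L + C = 477 - j102.8 Ω = 488∠-12.2° Ω.
Step 4 — Source phasor: V = 41.6∠-49.6° V = 26.96 - j31.68 V.
Step 5 — Ohm's law: I = V / Z_total = (26.96 - j31.68) / (477 - j102.8) = 0.06769 - j0.05182 A.
Step 6 — Convert to polar: |I| = 0.08525 A, ∠I = -37.4°.

I = 0.08525∠-37.4° A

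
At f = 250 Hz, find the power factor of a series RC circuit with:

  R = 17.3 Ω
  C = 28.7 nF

Step 1 — Angular frequency: ω = 2π·f = 2π·250 = 1571 rad/s.
Step 2 — Component impedances:
  R: Z = R = 17.3 Ω
  C: Z = 1/(jωC) = -j/(ω·C) = 0 - j2.218e+04 Ω
Step 3 — Series combination: Z_total = R + C = 17.3 - j2.218e+04 Ω = 2.218e+04∠-90.0° Ω.
Step 4 — Power factor: PF = cos(φ) = Re(Z)/|Z| = 17.3/22182 = 0.0007799.
Step 5 — Type: Im(Z) = -2.218e+04 ⇒ leading (phase φ = -90.0°).

PF = 0.0007799 (leading, φ = -90.0°)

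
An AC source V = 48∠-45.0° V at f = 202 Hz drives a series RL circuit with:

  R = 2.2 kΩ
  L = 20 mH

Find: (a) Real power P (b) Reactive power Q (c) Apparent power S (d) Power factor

Step 1 — Angular frequency: ω = 2π·f = 2π·202 = 1269 rad/s.
Step 2 — Component impedances:
  R: Z = R = 2200 Ω
  L: Z = jωL = j·1269·0.02 = 0 + j25.38 Ω
Step 3 — Series combination: Z_total = R + L = 2200 + j25.38 Ω = 2200∠0.7° Ω.
Step 4 — Source phasor: V = 48∠-45.0° V = 33.94 - j33.94 V.
Step 5 — Current: I = V / Z = 0.01525 - j0.0156 A = 0.02182∠-45.7° A.
Step 6 — Complex power: S = V·I* = 1.047 + j0.01208 VA.
Step 7 — Real power: P = Re(S) = 1.047 W.
Step 8 — Reactive power: Q = Im(S) = 0.01208 VAR.
Step 9 — Apparent power: |S| = 1.047 VA.
Step 10 — Power factor: PF = P/|S| = 0.9999 (lagging).

(a) P = 1.047 W  (b) Q = 0.01208 VAR  (c) S = 1.047 VA  (d) PF = 0.9999 (lagging)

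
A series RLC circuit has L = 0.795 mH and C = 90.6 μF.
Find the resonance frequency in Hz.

Step 1 — Resonance condition Im(Z)=0 gives ω₀ = 1/√(LC).
Step 2 — ω₀ = 1/√(0.000795·9.06e-05) = 3726 rad/s.
Step 3 — f₀ = ω₀/(2π) = 593 Hz.

f₀ = 593 Hz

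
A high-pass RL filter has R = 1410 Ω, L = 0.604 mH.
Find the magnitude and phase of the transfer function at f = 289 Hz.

Step 1 — Angular frequency: ω = 2π·289 = 1816 rad/s.
Step 2 — Transfer function: H(jω) = jωL/(R + jωL).
Step 3 — Numerator jωL = j·1.097; denominator R + jωL = 1410 + j1.097.
Step 4 — H = 6.05e-07 + j0.0007778.
Step 5 — Magnitude: |H| = 0.0007778 (-62.2 dB); phase: φ = 90.0°.

|H| = 0.0007778 (-62.2 dB), φ = 90.0°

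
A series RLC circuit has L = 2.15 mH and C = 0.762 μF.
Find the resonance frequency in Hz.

Step 1 — Resonance condition Im(Z)=0 gives ω₀ = 1/√(LC).
Step 2 — ω₀ = 1/√(0.00215·7.62e-07) = 2.471e+04 rad/s.
Step 3 — f₀ = ω₀/(2π) = 3932 Hz.

f₀ = 3932 Hz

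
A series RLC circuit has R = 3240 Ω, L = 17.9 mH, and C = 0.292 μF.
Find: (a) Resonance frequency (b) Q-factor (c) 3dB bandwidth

Step 1 — Resonance: ω₀ = 1/√(LC) = 1/√(0.0179·2.92e-07) = 1.383e+04 rad/s.
Step 2 — f₀ = ω₀/(2π) = 2201 Hz.
Step 3 — Series Q: Q = ω₀L/R = 1.383e+04·0.0179/3240 = 0.07642.
Step 4 — Bandwidth: Δω = ω₀/Q = 1.81e+05 rad/s; BW = Δω/(2π) = 2.881e+04 Hz.

(a) f₀ = 2201 Hz  (b) Q = 0.07642  (c) BW = 2.881e+04 Hz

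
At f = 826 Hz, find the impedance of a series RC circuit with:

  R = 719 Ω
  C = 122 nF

Step 1 — Angular frequency: ω = 2π·f = 2π·826 = 5190 rad/s.
Step 2 — Component impedances:
  R: Z = R = 719 Ω
  C: Z = 1/(jωC) = -j/(ω·C) = 0 - j1579 Ω
Step 3 — Series combination: Z_total = R + C = 719 - j1579 Ω = 1735∠-65.5° Ω.

Z = 719 - j1579 Ω = 1735∠-65.5° Ω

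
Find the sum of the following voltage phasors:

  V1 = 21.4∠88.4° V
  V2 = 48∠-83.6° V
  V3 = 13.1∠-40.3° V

Step 1 — Convert each phasor to rectangular form:
  V1 = 21.4·(cos(88.4°) + j·sin(88.4°)) = 0.5975 + j21.39 V
  V2 = 48·(cos(-83.6°) + j·sin(-83.6°)) = 5.351 - j47.7 V
  V3 = 13.1·(cos(-40.3°) + j·sin(-40.3°)) = 9.991 - j8.473 V
Step 2 — Sum components: V_total = 15.94 - j34.78 V.
Step 3 — Convert to polar: |V_total| = 38.26 V, ∠V_total = -65.4°.

V_total = 38.26∠-65.4° V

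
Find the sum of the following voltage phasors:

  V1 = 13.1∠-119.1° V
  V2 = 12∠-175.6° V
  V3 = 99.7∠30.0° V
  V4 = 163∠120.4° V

Step 1 — Convert each phasor to rectangular form:
  V1 = 13.1·(cos(-119.1°) + j·sin(-119.1°)) = -6.371 - j11.45 V
  V2 = 12·(cos(-175.6°) + j·sin(-175.6°)) = -11.96 - j0.9206 V
  V3 = 99.7·(cos(30.0°) + j·sin(30.0°)) = 86.34 + j49.85 V
  V4 = 163·(cos(120.4°) + j·sin(120.4°)) = -82.48 + j140.6 V
Step 2 — Sum components: V_total = -14.48 + j178.1 V.
Step 3 — Convert to polar: |V_total| = 178.7 V, ∠V_total = 94.6°.

V_total = 178.7∠94.6° V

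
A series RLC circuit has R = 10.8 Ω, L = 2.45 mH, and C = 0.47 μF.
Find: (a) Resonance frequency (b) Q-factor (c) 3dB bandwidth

Step 1 — Resonance condition Im(Z)=0 gives ω₀ = 1/√(LC).
Step 2 — ω₀ = 1/√(0.00245·4.7e-07) = 2.947e+04 rad/s.
Step 3 — f₀ = ω₀/(2π) = 4690 Hz.
Step 4 — Series Q: Q = ω₀L/R = 2.947e+04·0.00245/10.8 = 6.685.
Step 5 — 3dB bandwidth: Δω = ω₀/Q = 4408 rad/s; BW = Δω/(2π) = 701.6 Hz.

(a) f₀ = 4690 Hz  (b) Q = 6.685  (c) BW = 701.6 Hz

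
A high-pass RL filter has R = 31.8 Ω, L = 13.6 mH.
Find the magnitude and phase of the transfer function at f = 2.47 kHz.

Step 1 — Angular frequency: ω = 2π·2470 = 1.552e+04 rad/s.
Step 2 — Transfer function: H(jω) = jωL/(R + jωL).
Step 3 — Numerator jωL = j·211.1; denominator R + jωL = 31.8 + j211.1.
Step 4 — H = 0.9778 + j0.1473.
Step 5 — Magnitude: |H| = 0.9888 (-0.1 dB); phase: φ = 8.6°.

|H| = 0.9888 (-0.1 dB), φ = 8.6°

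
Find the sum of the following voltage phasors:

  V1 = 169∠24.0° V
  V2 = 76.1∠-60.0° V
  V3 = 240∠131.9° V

Step 1 — Convert each phasor to rectangular form:
  V1 = 169·(cos(24.0°) + j·sin(24.0°)) = 154.4 + j68.74 V
  V2 = 76.1·(cos(-60.0°) + j·sin(-60.0°)) = 38.05 - j65.9 V
  V3 = 240·(cos(131.9°) + j·sin(131.9°)) = -160.3 + j178.6 V
Step 2 — Sum components: V_total = 32.16 + j181.5 V.
Step 3 — Convert to polar: |V_total| = 184.3 V, ∠V_total = 80.0°.

V_total = 184.3∠80.0° V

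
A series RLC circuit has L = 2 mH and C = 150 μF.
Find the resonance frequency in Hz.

Step 1 — Resonance condition Im(Z)=0 gives ω₀ = 1/√(LC).
Step 2 — ω₀ = 1/√(0.002·0.00015) = 1826 rad/s.
Step 3 — f₀ = ω₀/(2π) = 290.6 Hz.

f₀ = 290.6 Hz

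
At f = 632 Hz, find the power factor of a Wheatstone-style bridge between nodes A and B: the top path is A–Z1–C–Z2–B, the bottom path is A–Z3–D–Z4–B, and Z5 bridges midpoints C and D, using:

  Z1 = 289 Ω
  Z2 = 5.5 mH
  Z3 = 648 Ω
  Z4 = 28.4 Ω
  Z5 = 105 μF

Step 1 — Angular frequency: ω = 2π·f = 2π·632 = 3971 rad/s.
Step 2 — Component impedances:
  Z1: Z = R = 289 Ω
  Z2: Z = jωL = j·3971·0.0055 = 0 + j21.84 Ω
  Z3: Z = R = 648 Ω
  Z4: Z = R = 28.4 Ω
  Z5: Z = 1/(jωC) = -j/(ω·C) = 0 - j2.398 Ω
Step 3 — Bridge requires nodal analysis (the Z5 bridge couples midpoints C and D, so the two paths cannot be reduced to a simple series/parallel combination). Setting node B to ground and injecting 1 A at node A, the 3-node admittance system at A, C, D solves to V_A = Z_AB = 210.5 + j14.3 Ω = 211∠3.9° Ω.
Step 4 — Power factor: PF = cos(φ) = Re(Z)/|Z| = 210.54/211.02 = 0.9977.
Step 5 — Type: Im(Z) = 14.3 ⇒ lagging (phase φ = 3.9°).

PF = 0.9977 (lagging, φ = 3.9°)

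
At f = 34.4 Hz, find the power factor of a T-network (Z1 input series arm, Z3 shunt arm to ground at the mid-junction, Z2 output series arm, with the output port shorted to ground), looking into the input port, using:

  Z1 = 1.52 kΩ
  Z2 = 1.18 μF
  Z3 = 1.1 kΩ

Step 1 — Angular frequency: ω = 2π·f = 2π·34.4 = 216.1 rad/s.
Step 2 — Component impedances:
  Z1: Z = R = 1520 Ω
  Z2: Z = 1/(jωC) = -j/(ω·C) = 0 - j3921 Ω
  Z3: Z = R = 1100 Ω
Step 3 — With the output port shorted to ground, the output series arm Z2 runs from the junction to ground; the shunt arm Z3 also runs from the junction to ground. They appear in parallel: Z3 || Z2 = 1020 - j286.1 Ω.
Step 4 — Series with input arm Z1: Z_in = Z1 + (Z3 || Z2) = 2540 - j286.1 Ω = 2556∠-6.4° Ω.
Step 5 — Power factor: PF = cos(φ) = Re(Z)/|Z| = 2540/2556 = 0.9937.
Step 6 — Type: Im(Z) = -286.1 ⇒ leading (phase φ = -6.4°).

PF = 0.9937 (leading, φ = -6.4°)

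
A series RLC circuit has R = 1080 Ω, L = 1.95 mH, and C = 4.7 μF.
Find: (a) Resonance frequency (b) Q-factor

Step 1 — Resonance condition Im(Z)=0 gives ω₀ = 1/√(LC).
Step 2 — ω₀ = 1/√(0.00195·4.7e-06) = 1.045e+04 rad/s.
Step 3 — f₀ = ω₀/(2π) = 1662 Hz.
Step 4 — Series Q: Q = ω₀L/R = 1.045e+04·0.00195/1080 = 0.01886.

(a) f₀ = 1662 Hz  (b) Q = 0.01886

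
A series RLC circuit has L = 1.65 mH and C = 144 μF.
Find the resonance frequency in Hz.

Step 1 — Resonance condition Im(Z)=0 gives ω₀ = 1/√(LC).
Step 2 — ω₀ = 1/√(0.00165·0.000144) = 2052 rad/s.
Step 3 — f₀ = ω₀/(2π) = 326.5 Hz.

f₀ = 326.5 Hz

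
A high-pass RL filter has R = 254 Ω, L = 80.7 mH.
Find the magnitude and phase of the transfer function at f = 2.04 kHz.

Step 1 — Angular frequency: ω = 2π·2040 = 1.282e+04 rad/s.
Step 2 — Transfer function: H(jω) = jωL/(R + jωL).
Step 3 — Numerator jωL = j·1034; denominator R + jωL = 254 + j1034.
Step 4 — H = 0.9431 + j0.2316.
Step 5 — Magnitude: |H| = 0.9711 (-0.3 dB); phase: φ = 13.8°.

|H| = 0.9711 (-0.3 dB), φ = 13.8°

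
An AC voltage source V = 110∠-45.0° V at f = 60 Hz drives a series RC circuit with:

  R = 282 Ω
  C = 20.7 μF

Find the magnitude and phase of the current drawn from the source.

Step 1 — Angular frequency: ω = 2π·f = 2π·60 = 377 rad/s.
Step 2 — Component impedances:
  R: Z = R = 282 Ω
  C: Z = 1/(jωC) = -j/(ω·C) = 0 - j128.1 Ω
Step 3 — Series combination: Z_total = R + C = 282 - j128.1 Ω = 309.7∠-24.4° Ω.
Step 4 — Source phasor: V = 110∠-45.0° V = 77.78 - j77.78 V.
Step 5 — Ohm's law: I = V / Z_total = (77.78 - j77.78) / (282 - j128.1) = 0.3325 - j0.1247 A.
Step 6 — Convert to polar: |I| = 0.3551 A, ∠I = -20.6°.

I = 0.3551∠-20.6° A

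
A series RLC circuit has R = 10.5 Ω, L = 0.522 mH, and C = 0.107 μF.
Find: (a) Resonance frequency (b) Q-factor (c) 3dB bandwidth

Step 1 — Resonance condition Im(Z)=0 gives ω₀ = 1/√(LC).
Step 2 — ω₀ = 1/√(0.000522·1.07e-07) = 1.338e+05 rad/s.
Step 3 — f₀ = ω₀/(2π) = 2.13e+04 Hz.
Step 4 — Series Q: Q = ω₀L/R = 1.338e+05·0.000522/10.5 = 6.652.
Step 5 — 3dB bandwidth: Δω = ω₀/Q = 2.011e+04 rad/s; BW = Δω/(2π) = 3201 Hz.

(a) f₀ = 2.13e+04 Hz  (b) Q = 6.652  (c) BW = 3201 Hz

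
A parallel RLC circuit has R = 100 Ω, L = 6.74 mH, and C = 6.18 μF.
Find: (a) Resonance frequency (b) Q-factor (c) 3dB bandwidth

Step 1 — Resonance: ω₀ = 1/√(LC) = 1/√(0.00674·6.18e-06) = 4900 rad/s.
Step 2 — f₀ = ω₀/(2π) = 779.8 Hz.
Step 3 — Parallel Q: Q = R/(ω₀L) = 100/(4900·0.00674) = 3.028.
Step 4 — Bandwidth: Δω = ω₀/Q = 1618 rad/s; BW = Δω/(2π) = 257.5 Hz.

(a) f₀ = 779.8 Hz  (b) Q = 3.028  (c) BW = 257.5 Hz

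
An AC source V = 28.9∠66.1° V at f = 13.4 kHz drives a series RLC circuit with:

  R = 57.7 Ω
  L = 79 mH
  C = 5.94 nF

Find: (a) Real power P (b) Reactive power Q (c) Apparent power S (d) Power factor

Step 1 — Angular frequency: ω = 2π·f = 2π·1.34e+04 = 8.419e+04 rad/s.
Step 2 — Component impedances:
  R: Z = R = 57.7 Ω
  L: Z = jωL = j·8.419e+04·0.079 = 0 + j6651 Ω
  C: Z = 1/(jωC) = -j/(ω·C) = 0 - j2000 Ω
Step 3 — Series combination: Z_total = R + L + C = 57.7 + j4652 Ω = 4652∠89.3° Ω.
Step 4 — Source phasor: V = 28.9∠66.1° V = 11.71 + j26.42 V.
Step 5 — Current: I = V / Z = 0.00571 - j0.002446 A = 0.006212∠-23.2° A.
Step 6 — Complex power: S = V·I* = 0.002227 + j0.1795 VA.
Step 7 — Real power: P = Re(S) = 0.002227 W.
Step 8 — Reactive power: Q = Im(S) = 0.1795 VAR.
Step 9 — Apparent power: |S| = 0.1795 VA.
Step 10 — Power factor: PF = P/|S| = 0.0124 (lagging).

(a) P = 0.002227 W  (b) Q = 0.1795 VAR  (c) S = 0.1795 VA  (d) PF = 0.0124 (lagging)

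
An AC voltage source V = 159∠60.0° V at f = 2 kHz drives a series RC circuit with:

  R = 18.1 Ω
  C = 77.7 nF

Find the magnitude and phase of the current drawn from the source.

Step 1 — Angular frequency: ω = 2π·f = 2π·2000 = 1.257e+04 rad/s.
Step 2 — Component impedances:
  R: Z = R = 18.1 Ω
  C: Z = 1/(jωC) = -j/(ω·C) = 0 - j1024 Ω
Step 3 — Series combination: Z_total = R + C = 18.1 - j1024 Ω = 1024∠-89.0° Ω.
Step 4 — Source phasor: V = 159∠60.0° V = 79.5 + j137.7 V.
Step 5 — Ohm's law: I = V / Z_total = (79.5 + j137.7) / (18.1 - j1024) = -0.133 + j0.07998 A.
Step 6 — Convert to polar: |I| = 0.1552 A, ∠I = 149.0°.

I = 0.1552∠149.0° A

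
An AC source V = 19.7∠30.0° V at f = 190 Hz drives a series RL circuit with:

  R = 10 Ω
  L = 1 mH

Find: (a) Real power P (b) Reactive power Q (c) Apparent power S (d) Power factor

Step 1 — Angular frequency: ω = 2π·f = 2π·190 = 1194 rad/s.
Step 2 — Component impedances:
  R: Z = R = 10 Ω
  L: Z = jωL = j·1194·0.001 = 0 + j1.194 Ω
Step 3 — Series combination: Z_total = R + L = 10 + j1.194 Ω = 10.07∠6.8° Ω.
Step 4 — Source phasor: V = 19.7∠30.0° V = 17.06 + j9.85 V.
Step 5 — Current: I = V / Z = 1.798 + j0.7703 A = 1.956∠23.2° A.
Step 6 — Complex power: S = V·I* = 38.26 + j4.568 VA.
Step 7 — Real power: P = Re(S) = 38.26 W.
Step 8 — Reactive power: Q = Im(S) = 4.568 VAR.
Step 9 — Apparent power: |S| = 38.54 VA.
Step 10 — Power factor: PF = P/|S| = 0.9929 (lagging).

(a) P = 38.26 W  (b) Q = 4.568 VAR  (c) S = 38.54 VA  (d) PF = 0.9929 (lagging)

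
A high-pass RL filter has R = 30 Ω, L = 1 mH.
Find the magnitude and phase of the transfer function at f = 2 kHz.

Step 1 — Angular frequency: ω = 2π·2000 = 1.257e+04 rad/s.
Step 2 — Transfer function: H(jω) = jωL/(R + jωL).
Step 3 — Numerator jωL = j·12.57; denominator R + jωL = 30 + j12.57.
Step 4 — H = 0.1493 + j0.3564.
Step 5 — Magnitude: |H| = 0.3864 (-8.3 dB); phase: φ = 67.3°.

|H| = 0.3864 (-8.3 dB), φ = 67.3°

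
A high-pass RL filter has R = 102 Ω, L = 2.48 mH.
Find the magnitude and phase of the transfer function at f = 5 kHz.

Step 1 — Angular frequency: ω = 2π·5000 = 3.142e+04 rad/s.
Step 2 — Transfer function: H(jω) = jωL/(R + jωL).
Step 3 — Numerator jωL = j·77.91; denominator R + jωL = 102 + j77.91.
Step 4 — H = 0.3685 + j0.4824.
Step 5 — Magnitude: |H| = 0.607 (-4.3 dB); phase: φ = 52.6°.

|H| = 0.607 (-4.3 dB), φ = 52.6°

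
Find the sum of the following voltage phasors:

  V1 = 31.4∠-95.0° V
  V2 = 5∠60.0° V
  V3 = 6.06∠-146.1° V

Step 1 — Convert each phasor to rectangular form:
  V1 = 31.4·(cos(-95.0°) + j·sin(-95.0°)) = -2.737 - j31.28 V
  V2 = 5·(cos(60.0°) + j·sin(60.0°)) = 2.5 + j4.33 V
  V3 = 6.06·(cos(-146.1°) + j·sin(-146.1°)) = -5.03 - j3.38 V
Step 2 — Sum components: V_total = -5.267 - j30.33 V.
Step 3 — Convert to polar: |V_total| = 30.78 V, ∠V_total = -99.9°.

V_total = 30.78∠-99.9° V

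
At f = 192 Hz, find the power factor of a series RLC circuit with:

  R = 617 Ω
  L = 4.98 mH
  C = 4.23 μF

Step 1 — Angular frequency: ω = 2π·f = 2π·192 = 1206 rad/s.
Step 2 — Component impedances:
  R: Z = R = 617 Ω
  L: Z = jωL = j·1206·0.00498 = 0 + j6.008 Ω
  C: Z = 1/(jωC) = -j/(ω·C) = 0 - j196 Ω
Step 3 — Series combination: Z_total = R + L + C = 617 - j190 Ω = 645.6∠-17.1° Ω.
Step 4 — Power factor: PF = cos(φ) = Re(Z)/|Z| = 617/645.6 = 0.9557.
Step 5 — Type: Im(Z) = -190 ⇒ leading (phase φ = -17.1°).

PF = 0.9557 (leading, φ = -17.1°)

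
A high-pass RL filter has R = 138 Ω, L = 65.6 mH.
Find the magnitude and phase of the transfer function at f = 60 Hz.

Step 1 — Angular frequency: ω = 2π·60 = 377 rad/s.
Step 2 — Transfer function: H(jω) = jωL/(R + jωL).
Step 3 — Numerator jωL = j·24.73; denominator R + jωL = 138 + j24.73.
Step 4 — H = 0.03112 + j0.1736.
Step 5 — Magnitude: |H| = 0.1764 (-15.1 dB); phase: φ = 79.8°.

|H| = 0.1764 (-15.1 dB), φ = 79.8°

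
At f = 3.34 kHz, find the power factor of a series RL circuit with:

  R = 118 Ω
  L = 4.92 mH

Step 1 — Angular frequency: ω = 2π·f = 2π·3340 = 2.099e+04 rad/s.
Step 2 — Component impedances:
  R: Z = R = 118 Ω
  L: Z = jωL = j·2.099e+04·0.00492 = 0 + j103.3 Ω
Step 3 — Series combination: Z_total = R + L = 118 + j103.3 Ω = 156.8∠41.2° Ω.
Step 4 — Power factor: PF = cos(φ) = Re(Z)/|Z| = 118/156.8 = 0.7526.
Step 5 — Type: Im(Z) = 103.3 ⇒ lagging (phase φ = 41.2°).

PF = 0.7526 (lagging, φ = 41.2°)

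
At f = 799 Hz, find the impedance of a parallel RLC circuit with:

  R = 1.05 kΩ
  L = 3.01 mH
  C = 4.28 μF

Step 1 — Angular frequency: ω = 2π·f = 2π·799 = 5020 rad/s.
Step 2 — Component impedances:
  R: Z = R = 1050 Ω
  L: Z = jωL = j·5020·0.00301 = 0 + j15.11 Ω
  C: Z = 1/(jωC) = -j/(ω·C) = 0 - j46.54 Ω
Step 3 — Parallel combination: 1/Z_total = 1/R + 1/L + 1/C; Z_total = 0.4766 + j22.37 Ω = 22.37∠88.8° Ω.

Z = 0.4766 + j22.37 Ω = 22.37∠88.8° Ω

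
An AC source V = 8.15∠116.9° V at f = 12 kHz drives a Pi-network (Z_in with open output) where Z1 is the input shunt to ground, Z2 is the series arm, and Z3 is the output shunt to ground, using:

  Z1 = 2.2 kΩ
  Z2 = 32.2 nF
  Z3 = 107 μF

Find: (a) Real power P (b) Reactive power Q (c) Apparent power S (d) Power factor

Step 1 — Angular frequency: ω = 2π·f = 2π·1.2e+04 = 7.54e+04 rad/s.
Step 2 — Component impedances:
  Z1: Z = R = 2200 Ω
  Z2: Z = 1/(jωC) = -j/(ω·C) = 0 - j411.9 Ω
  Z3: Z = 1/(jωC) = -j/(ω·C) = 0 - j0.124 Ω
Step 3 — With open output, the series arm Z2 and the output shunt Z3 appear in series to ground: Z2 + Z3 = 0 - j412 Ω.
Step 4 — Parallel with input shunt Z1: Z_in = Z1 || (Z2 + Z3) = 74.55 - j398.1 Ω = 405∠-79.4° Ω.
Step 5 — Source phasor: V = 8.15∠116.9° V = -3.687 + j7.268 V.
Step 6 — Current: I = V / Z = -0.01932 - j0.005646 A = 0.02012∠-163.7° A.
Step 7 — Complex power: S = V·I* = 0.03019 - j0.1612 VA.
Step 8 — Real power: P = Re(S) = 0.03019 W.
Step 9 — Reactive power: Q = Im(S) = -0.1612 VAR.
Step 10 — Apparent power: |S| = 0.164 VA.
Step 11 — Power factor: PF = P/|S| = 0.1841 (leading).

(a) P = 0.03019 W  (b) Q = -0.1612 VAR  (c) S = 0.164 VA  (d) PF = 0.1841 (leading)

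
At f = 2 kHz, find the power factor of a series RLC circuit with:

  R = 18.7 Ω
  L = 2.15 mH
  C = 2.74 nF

Step 1 — Angular frequency: ω = 2π·f = 2π·2000 = 1.257e+04 rad/s.
Step 2 — Component impedances:
  R: Z = R = 18.7 Ω
  L: Z = jωL = j·1.257e+04·0.00215 = 0 + j27.02 Ω
  C: Z = 1/(jωC) = -j/(ω·C) = 0 - j2.904e+04 Ω
Step 3 — Series combination: Z_total = R + L + C = 18.7 - j2.902e+04 Ω = 2.902e+04∠-90.0° Ω.
Step 4 — Power factor: PF = cos(φ) = Re(Z)/|Z| = 18.7/29016 = 0.0006445.
Step 5 — Type: Im(Z) = -2.902e+04 ⇒ leading (phase φ = -90.0°).

PF = 0.0006445 (leading, φ = -90.0°)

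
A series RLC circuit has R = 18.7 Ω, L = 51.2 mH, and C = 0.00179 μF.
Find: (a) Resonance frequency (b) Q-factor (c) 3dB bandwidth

Step 1 — Resonance: ω₀ = 1/√(LC) = 1/√(0.0512·1.79e-09) = 1.045e+05 rad/s.
Step 2 — f₀ = ω₀/(2π) = 1.662e+04 Hz.
Step 3 — Series Q: Q = ω₀L/R = 1.045e+05·0.0512/18.7 = 286.
Step 4 — Bandwidth: Δω = ω₀/Q = 365.2 rad/s; BW = Δω/(2π) = 58.13 Hz.

(a) f₀ = 1.662e+04 Hz  (b) Q = 286  (c) BW = 58.13 Hz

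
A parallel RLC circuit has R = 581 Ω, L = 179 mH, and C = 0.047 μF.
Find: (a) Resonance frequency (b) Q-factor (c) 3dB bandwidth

Step 1 — Resonance: ω₀ = 1/√(LC) = 1/√(0.179·4.7e-08) = 1.09e+04 rad/s.
Step 2 — f₀ = ω₀/(2π) = 1735 Hz.
Step 3 — Parallel Q: Q = R/(ω₀L) = 581/(1.09e+04·0.179) = 0.2977.
Step 4 — Bandwidth: Δω = ω₀/Q = 3.662e+04 rad/s; BW = Δω/(2π) = 5828 Hz.

(a) f₀ = 1735 Hz  (b) Q = 0.2977  (c) BW = 5828 Hz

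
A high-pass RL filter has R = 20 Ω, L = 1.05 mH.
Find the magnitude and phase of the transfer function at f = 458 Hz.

Step 1 — Angular frequency: ω = 2π·458 = 2878 rad/s.
Step 2 — Transfer function: H(jω) = jωL/(R + jωL).
Step 3 — Numerator jωL = j·3.022; denominator R + jωL = 20 + j3.022.
Step 4 — H = 0.02232 + j0.1477.
Step 5 — Magnitude: |H| = 0.1494 (-16.5 dB); phase: φ = 81.4°.

|H| = 0.1494 (-16.5 dB), φ = 81.4°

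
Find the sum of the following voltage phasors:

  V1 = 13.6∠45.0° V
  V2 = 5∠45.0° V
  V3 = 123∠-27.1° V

Step 1 — Convert each phasor to rectangular form:
  V1 = 13.6·(cos(45.0°) + j·sin(45.0°)) = 9.617 + j9.617 V
  V2 = 5·(cos(45.0°) + j·sin(45.0°)) = 3.536 + j3.536 V
  V3 = 123·(cos(-27.1°) + j·sin(-27.1°)) = 109.5 - j56.03 V
Step 2 — Sum components: V_total = 122.6 - j42.88 V.
Step 3 — Convert to polar: |V_total| = 129.9 V, ∠V_total = -19.3°.

V_total = 129.9∠-19.3° V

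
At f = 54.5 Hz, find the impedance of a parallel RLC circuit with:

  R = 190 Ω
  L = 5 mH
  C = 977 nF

Step 1 — Angular frequency: ω = 2π·f = 2π·54.5 = 342.4 rad/s.
Step 2 — Component impedances:
  R: Z = R = 190 Ω
  L: Z = jωL = j·342.4·0.005 = 0 + j1.712 Ω
  C: Z = 1/(jωC) = -j/(ω·C) = 0 - j2989 Ω
Step 3 — Parallel combination: 1/Z_total = 1/R + 1/L + 1/C; Z_total = 0.01545 + j1.713 Ω = 1.713∠89.5° Ω.

Z = 0.01545 + j1.713 Ω = 1.713∠89.5° Ω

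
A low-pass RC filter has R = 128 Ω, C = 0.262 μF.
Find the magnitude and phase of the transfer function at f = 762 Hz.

Step 1 — Angular frequency: ω = 2π·762 = 4788 rad/s.
Step 2 — Transfer function: H(jω) = 1/(1 + jωRC).
Step 3 — Denominator: 1 + jωRC = 1 + j·4788·128·2.62e-07 = 1 + j0.1606.
Step 4 — H = 0.9749 - j0.1565.
Step 5 — Magnitude: |H| = 0.9874 (-0.1 dB); phase: φ = -9.1°.

|H| = 0.9874 (-0.1 dB), φ = -9.1°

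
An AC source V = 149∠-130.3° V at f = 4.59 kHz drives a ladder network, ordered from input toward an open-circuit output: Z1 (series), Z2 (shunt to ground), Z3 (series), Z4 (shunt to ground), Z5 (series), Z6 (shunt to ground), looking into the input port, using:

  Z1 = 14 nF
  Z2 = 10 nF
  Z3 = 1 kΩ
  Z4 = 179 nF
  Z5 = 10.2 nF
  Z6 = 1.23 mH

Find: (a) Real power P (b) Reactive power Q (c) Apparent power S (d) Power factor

Step 1 — Angular frequency: ω = 2π·f = 2π·4590 = 2.884e+04 rad/s.
Step 2 — Component impedances:
  Z1: Z = 1/(jωC) = -j/(ω·C) = 0 - j2477 Ω
  Z2: Z = 1/(jωC) = -j/(ω·C) = 0 - j3467 Ω
  Z3: Z = R = 1000 Ω
  Z4: Z = 1/(jωC) = -j/(ω·C) = 0 - j193.7 Ω
  Z5: Z = 1/(jωC) = -j/(ω·C) = 0 - j3399 Ω
  Z6: Z = jωL = j·2.884e+04·0.00123 = 0 + j35.47 Ω
Step 3 — Ladder network (open output): work backward from the far end, alternating series and parallel combinations. Z_in = 839.2 - j2881 Ω = 3000∠-73.8° Ω.
Step 4 — Source phasor: V = 149∠-130.3° V = -96.37 - j113.6 V.
Step 5 — Current: I = V / Z = 0.02738 - j0.04143 A = 0.04966∠-56.5° A.
Step 6 — Complex power: S = V·I* = 2.07 - j7.104 VA.
Step 7 — Real power: P = Re(S) = 2.07 W.
Step 8 — Reactive power: Q = Im(S) = -7.104 VAR.
Step 9 — Apparent power: |S| = 7.399 VA.
Step 10 — Power factor: PF = P/|S| = 0.2797 (leading).

(a) P = 2.07 W  (b) Q = -7.104 VAR  (c) S = 7.399 VA  (d) PF = 0.2797 (leading)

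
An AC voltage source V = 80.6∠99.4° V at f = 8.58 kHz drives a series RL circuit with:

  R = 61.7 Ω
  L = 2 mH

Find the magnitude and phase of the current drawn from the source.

Step 1 — Angular frequency: ω = 2π·f = 2π·8580 = 5.391e+04 rad/s.
Step 2 — Component impedances:
  R: Z = R = 61.7 Ω
  L: Z = jωL = j·5.391e+04·0.002 = 0 + j107.8 Ω
Step 3 — Series combination: Z_total = R + L = 61.7 + j107.8 Ω = 124.2∠60.2° Ω.
Step 4 — Source phasor: V = 80.6∠99.4° V = -13.16 + j79.52 V.
Step 5 — Ohm's law: I = V / Z_total = (-13.16 + j79.52) / (61.7 + j107.8) = 0.5029 + j0.4099 A.
Step 6 — Convert to polar: |I| = 0.6488 A, ∠I = 39.2°.

I = 0.6488∠39.2° A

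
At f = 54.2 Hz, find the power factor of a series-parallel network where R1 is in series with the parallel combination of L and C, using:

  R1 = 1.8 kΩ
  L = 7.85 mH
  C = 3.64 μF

Step 1 — Angular frequency: ω = 2π·f = 2π·54.2 = 340.5 rad/s.
Step 2 — Component impedances:
  R1: Z = R = 1800 Ω
  L: Z = jωL = j·340.5·0.00785 = 0 + j2.673 Ω
  C: Z = 1/(jωC) = -j/(ω·C) = 0 - j806.7 Ω
Step 3 — Parallel branch: L || C = 1/(1/L + 1/C) = 0 + j2.682 Ω.
Step 4 — Series with R1: Z_total = R1 + (L || C) = 1800 + j2.682 Ω = 1800∠0.1° Ω.
Step 5 — Power factor: PF = cos(φ) = Re(Z)/|Z| = 1800/1800 = 1.
Step 6 — Type: Im(Z) = 2.682 ⇒ lagging (phase φ = 0.1°).

PF = 1 (lagging, φ = 0.1°)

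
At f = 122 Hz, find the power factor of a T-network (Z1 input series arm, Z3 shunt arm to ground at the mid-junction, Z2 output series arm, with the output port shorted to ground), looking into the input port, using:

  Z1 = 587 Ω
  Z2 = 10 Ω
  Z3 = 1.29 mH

Step 1 — Angular frequency: ω = 2π·f = 2π·122 = 766.5 rad/s.
Step 2 — Component impedances:
  Z1: Z = R = 587 Ω
  Z2: Z = R = 10 Ω
  Z3: Z = jωL = j·766.5·0.00129 = 0 + j0.9888 Ω
Step 3 — With the output port shorted to ground, the output series arm Z2 runs from the junction to ground; the shunt arm Z3 also runs from the junction to ground. They appear in parallel: Z3 || Z2 = 0.09684 + j0.9793 Ω.
Step 4 — Series with input arm Z1: Z_in = Z1 + (Z3 || Z2) = 587.1 + j0.9793 Ω = 587.1∠0.1° Ω.
Step 5 — Power factor: PF = cos(φ) = Re(Z)/|Z| = 587.1/587.1 = 1.
Step 6 — Type: Im(Z) = 0.9793 ⇒ lagging (phase φ = 0.1°).

PF = 1 (lagging, φ = 0.1°)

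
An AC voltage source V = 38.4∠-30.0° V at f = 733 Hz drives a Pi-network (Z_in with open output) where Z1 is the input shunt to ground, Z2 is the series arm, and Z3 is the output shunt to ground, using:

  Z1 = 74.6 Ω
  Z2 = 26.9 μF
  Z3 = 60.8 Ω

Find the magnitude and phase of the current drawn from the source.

Step 1 — Angular frequency: ω = 2π·f = 2π·733 = 4606 rad/s.
Step 2 — Component impedances:
  Z1: Z = R = 74.6 Ω
  Z2: Z = 1/(jωC) = -j/(ω·C) = 0 - j8.072 Ω
  Z3: Z = R = 60.8 Ω
Step 3 — With open output, the series arm Z2 and the output shunt Z3 appear in series to ground: Z2 + Z3 = 60.8 - j8.072 Ω.
Step 4 — Parallel with input shunt Z1: Z_in = Z1 || (Z2 + Z3) = 33.64 - j2.442 Ω = 33.73∠-4.2° Ω.
Step 5 — Source phasor: V = 38.4∠-30.0° V = 33.26 - j19.2 V.
Step 6 — Ohm's law: I = V / Z_total = (33.26 - j19.2) / (33.64 - j2.442) = 1.024 - j0.4963 A.
Step 7 — Convert to polar: |I| = 1.138 A, ∠I = -25.8°.

I = 1.138∠-25.8° A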